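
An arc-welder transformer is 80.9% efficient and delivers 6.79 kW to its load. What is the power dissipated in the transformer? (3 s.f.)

P_loss ≈ 1600 W

P_in = P_out/η = 6790/0.809 = 8393.08 W.
P_loss = P_in − P_out = 8393.08 − 6790 = 1600 W.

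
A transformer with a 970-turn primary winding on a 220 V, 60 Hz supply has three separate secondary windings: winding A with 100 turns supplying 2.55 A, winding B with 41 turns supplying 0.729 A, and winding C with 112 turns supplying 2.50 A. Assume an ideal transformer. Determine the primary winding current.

I_p ≈ 0.582 A

V_A = 220 × 100/970 = 22.680 V; V_B = 220 × 41/970 = 9.2990 V; V_C = 220 × 112/970 = 25.402 V.
P_out = V_A I_A + V_B I_B + V_C I_C = 22.680×2.55 + 9.2990×0.729 + 25.402×2.50 = 57.835 + 6.7789 + 63.505 = 128.12 W.
Ideal ⇒ P_in = P_out, so I_p = P_out/V_p = 128.12/220 = 0.582 A.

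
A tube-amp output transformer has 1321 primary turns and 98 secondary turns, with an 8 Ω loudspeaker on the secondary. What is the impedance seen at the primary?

Z_p ≈ 1450 Ω

Z_p = (N_p/N_s)² × Z_s = (1321/98)² × 8 = 1450 Ω.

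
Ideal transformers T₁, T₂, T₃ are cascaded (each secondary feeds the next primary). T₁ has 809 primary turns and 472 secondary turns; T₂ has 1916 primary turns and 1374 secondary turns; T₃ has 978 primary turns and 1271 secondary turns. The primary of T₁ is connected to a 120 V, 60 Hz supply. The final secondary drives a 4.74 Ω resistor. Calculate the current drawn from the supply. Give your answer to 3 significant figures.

Secondary of T₁: V = 120.00 × 472/809 = 70.012 V.
Secondary of T₂: V = 70.012 × 1374/1916 = 50.207 V.
Secondary of T₃: V = 50.207 × 1271/978 = 65.249 V.
I_load = 65.249/4.74 = 13.766 A, so P_out = 65.249 × 13.766 = 898.19 W.
All ideal ⇒ P_in = P_out, so I_supply = 898.19/120 = 7.48 A.

I_supply ≈ 7.48 A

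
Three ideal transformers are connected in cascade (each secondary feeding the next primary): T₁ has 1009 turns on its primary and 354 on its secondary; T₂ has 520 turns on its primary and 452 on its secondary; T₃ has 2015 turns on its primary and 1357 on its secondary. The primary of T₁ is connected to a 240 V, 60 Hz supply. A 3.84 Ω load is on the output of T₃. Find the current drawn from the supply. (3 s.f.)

Secondary of T₁: V = 240.00 × 354/1009 = 84.202 V.
Secondary of T₂: V = 84.202 × 452/520 = 73.191 V.
Secondary of T₃: V = 73.191 × 1357/2015 = 49.291 V.
I_load = 49.291/3.84 = 12.836 A, so P_out = 49.291 × 12.836 = 632.70 W.
All ideal ⇒ P_in = P_out, so I_supply = 632.70/240 = 2.64 A.

I_supply ≈ 2.64 A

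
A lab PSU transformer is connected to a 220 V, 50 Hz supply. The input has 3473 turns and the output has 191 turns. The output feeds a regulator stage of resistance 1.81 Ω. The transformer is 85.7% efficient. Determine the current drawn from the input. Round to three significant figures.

V_out = 220 × 191/3473 = 12.099 V.
I_out = V_out/R = 12.099/1.81 = 6.6846 A.
P_out = V_out I_out = 12.099 × 6.6846 = 80.877 W.
P_in = P_out/η = 80.877/0.857 = 94.372 W.
I_in = P_in/V_in = 94.372/220 = 0.429 A.

I_in ≈ 0.429 A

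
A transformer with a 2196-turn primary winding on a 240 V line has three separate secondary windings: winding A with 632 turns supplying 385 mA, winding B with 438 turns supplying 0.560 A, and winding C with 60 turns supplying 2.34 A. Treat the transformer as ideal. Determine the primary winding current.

I_p ≈ 0.286 A

V_A = 240 × 632/2196 = 69.071 V; V_B = 240 × 438/2196 = 47.869 V; V_C = 240 × 60/2196 = 6.5574 V.
P_out = V_A I_A + V_B I_B + V_C I_C = 69.071×0.385 + 47.869×0.560 + 6.5574×2.34 = 26.592 + 26.807 + 15.344 = 68.743 W.
Ideal ⇒ P_in = P_out, so I_p = P_out/V_p = 68.743/240 = 0.286 A.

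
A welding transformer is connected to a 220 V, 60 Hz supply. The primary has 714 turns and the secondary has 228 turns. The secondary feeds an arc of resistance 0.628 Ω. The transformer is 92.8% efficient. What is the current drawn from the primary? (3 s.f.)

V_s = 220 × 228/714 = 70.252 V.
I_s = V_s/R = 70.252/0.628 = 111.87 A.
P_out = V_s I_s = 70.252 × 111.87 = 7858.8 W.
P_in = P_out/η = 7858.8/0.928 = 8468.6 W.
I_p = P_in/V_p = 8468.6/220 = 38.5 A.

I_p ≈ 38.5 A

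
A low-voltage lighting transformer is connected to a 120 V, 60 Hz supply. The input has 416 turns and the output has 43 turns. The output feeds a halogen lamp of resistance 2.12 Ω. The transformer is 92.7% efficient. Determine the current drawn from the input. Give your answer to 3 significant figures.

I_in ≈ 0.652 A

V_out = 120 × 43/416 = 12.404 V.
I_out = V_out/R = 12.404/2.12 = 5.8509 A.
P_out = V_out I_out = 12.404 × 5.8509 = 72.573 W.
P_in = P_out/η = 72.573/0.927 = 78.288 W.
I_in = P_in/V_in = 78.288/120 = 0.652 A.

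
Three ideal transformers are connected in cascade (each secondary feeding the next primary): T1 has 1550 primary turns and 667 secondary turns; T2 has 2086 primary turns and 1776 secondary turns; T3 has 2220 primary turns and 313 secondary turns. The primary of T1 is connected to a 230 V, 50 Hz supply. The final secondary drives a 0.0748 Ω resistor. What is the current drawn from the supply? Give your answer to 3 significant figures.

After T1: V = 230.00 × 667/1550 = 98.974 V.
After T2: V = 98.974 × 1776/2086 = 84.266 V.
After T3: V = 84.266 × 313/2220 = 11.881 V.
I_load = 11.881/0.0748 = 158.83 A, so P_out = 11.881 × 158.83 = 1887.0 W.
All ideal ⇒ P_in = P_out, so I_supply = 1887.0/230 = 8.20 A.

I_supply ≈ 8.20 A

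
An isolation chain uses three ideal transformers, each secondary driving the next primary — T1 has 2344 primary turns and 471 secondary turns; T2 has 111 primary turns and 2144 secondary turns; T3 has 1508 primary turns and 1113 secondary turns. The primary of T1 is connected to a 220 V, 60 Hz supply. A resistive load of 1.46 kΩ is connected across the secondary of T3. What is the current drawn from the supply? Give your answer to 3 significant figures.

I_supply ≈ 1.24 A

After T1: V = 220.00 × 471/2344 = 44.206 V.
After T2: V = 44.206 × 2144/111 = 853.86 V.
After T3: V = 853.86 × 1113/1508 = 630.20 V.
I_load = 630.20/1460 = 0.43165 A, so P_out = 630.20 × 0.43165 = 272.03 W.
All ideal ⇒ P_in = P_out, so I_supply = 272.03/220 = 1.24 A.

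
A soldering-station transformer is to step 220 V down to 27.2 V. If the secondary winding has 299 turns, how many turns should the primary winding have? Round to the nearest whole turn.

N_p/N_s = V_p/V_s, so N_p = 299 × 220/27.2 = 2418.4 ≈ 2418 turns.

N_p = 2418 turns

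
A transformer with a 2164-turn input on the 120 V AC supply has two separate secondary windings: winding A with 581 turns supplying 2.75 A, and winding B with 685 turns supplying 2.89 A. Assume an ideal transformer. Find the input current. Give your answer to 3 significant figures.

I_in ≈ 1.65 A

V_A = 120 × 581/2164 = 32.218 V; V_B = 120 × 685/2164 = 37.985 V.
P_out = V_A I_A + V_B I_B = 32.218×2.75 + 37.985×2.89 = 88.600 + 109.78 = 198.38 W.
Ideal ⇒ P_in = P_out, so I_in = P_out/V_in = 198.38/120 = 1.65 A.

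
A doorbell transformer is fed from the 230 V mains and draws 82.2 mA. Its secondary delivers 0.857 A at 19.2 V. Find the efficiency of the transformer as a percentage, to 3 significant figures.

P_in = 230 × 0.0822 = 18.9060 W.
P_out = 19.2 × 0.857 = 16.4544 W.
η = P_out/P_in = 16.4544/18.9060 = 0.870.

η ≈ 87.0%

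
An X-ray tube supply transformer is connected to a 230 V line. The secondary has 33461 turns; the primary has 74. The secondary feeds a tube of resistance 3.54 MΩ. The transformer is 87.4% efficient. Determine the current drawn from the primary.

I_p ≈ 15.2 A

V_s = 230 × 33461/74 = 104000 V.
I_s = V_s/R = 104000/(3.54×10^6) = 0.029379 A.
P_out = V_s I_s = 104000 × 0.029379 = 3055.4 W.
P_in = P_out/η = 3055.4/0.874 = 3495.9 W.
I_p = P_in/V_p = 3495.9/230 = 15.2 A.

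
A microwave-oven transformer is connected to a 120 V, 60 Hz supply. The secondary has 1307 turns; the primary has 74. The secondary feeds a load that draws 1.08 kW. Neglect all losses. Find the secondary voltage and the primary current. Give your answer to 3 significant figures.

V_s = V_p × N_s/N_p = 120 × 1307/74 = 2119.5 V.
I_s = P/V_s = 1080/2119.5 = 0.50956 A.
I_p = I_s × N_s/N_p = 0.50956 × 1307/74 = 9.00 A.

V_s ≈ 2120 V, I_p ≈ 9.00 A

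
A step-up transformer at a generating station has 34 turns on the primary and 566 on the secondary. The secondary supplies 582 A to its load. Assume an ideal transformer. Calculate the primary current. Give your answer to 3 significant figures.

For an ideal transformer I_p/I_s = N_s/N_p, so I_p = 582 × 566/34 = 9690 A.

I_p ≈ 9690 A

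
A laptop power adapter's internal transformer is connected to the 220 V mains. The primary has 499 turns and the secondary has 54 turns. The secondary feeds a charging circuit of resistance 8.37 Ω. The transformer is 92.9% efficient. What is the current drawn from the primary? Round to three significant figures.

I_p ≈ 0.331 A

V_s = 220 × 54/499 = 23.808 V.
I_s = V_s/R = 23.808/8.37 = 2.8444 A.
P_out = V_s I_s = 23.808 × 2.8444 = 67.718 W.
P_in = P_out/η = 67.718/0.929 = 72.894 W.
I_p = P_in/V_p = 72.894/220 = 0.331 A.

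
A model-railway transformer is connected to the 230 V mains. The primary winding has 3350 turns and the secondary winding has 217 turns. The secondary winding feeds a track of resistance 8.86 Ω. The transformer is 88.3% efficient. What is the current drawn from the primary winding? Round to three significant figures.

I_p ≈ 0.123 A

V_s = 230 × 217/3350 = 14.899 V.
I_s = V_s/R = 14.899/8.86 = 1.6815 A.
P_out = V_s I_s = 14.899 × 1.6815 = 25.053 W.
P_in = P_out/η = 25.053/0.883 = 28.372 W.
I_p = P_in/V_p = 28.372/230 = 0.123 A.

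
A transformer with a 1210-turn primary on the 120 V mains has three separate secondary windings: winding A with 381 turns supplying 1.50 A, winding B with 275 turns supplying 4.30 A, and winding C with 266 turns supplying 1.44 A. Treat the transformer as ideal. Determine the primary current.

V_A = 120 × 381/1210 = 37.785 V; V_B = 120 × 275/1210 = 27.273 V; V_C = 120 × 266/1210 = 26.380 V.
P_out = V_A I_A + V_B I_B + V_C I_C = 37.785×1.50 + 27.273×4.30 + 26.380×1.44 = 56.678 + 117.27 + 37.987 = 211.94 W.
Ideal ⇒ P_in = P_out, so I_p = P_out/V_p = 211.94/120 = 1.77 A.

I_p ≈ 1.77 A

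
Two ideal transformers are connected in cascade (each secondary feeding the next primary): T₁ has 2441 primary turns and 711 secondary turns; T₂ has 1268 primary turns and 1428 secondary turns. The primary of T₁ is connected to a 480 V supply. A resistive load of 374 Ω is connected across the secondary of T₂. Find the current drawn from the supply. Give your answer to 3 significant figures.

Secondary of T₁: V = 480.00 × 711/2441 = 139.81 V.
Secondary of T₂: V = 139.81 × 1428/1268 = 157.45 V.
I_load = 157.45/374 = 0.42100 A, so P_out = 157.45 × 0.42100 = 66.288 W.
All ideal ⇒ P_in = P_out, so I_supply = 66.288/480 = 0.138 A.

I_supply ≈ 0.138 A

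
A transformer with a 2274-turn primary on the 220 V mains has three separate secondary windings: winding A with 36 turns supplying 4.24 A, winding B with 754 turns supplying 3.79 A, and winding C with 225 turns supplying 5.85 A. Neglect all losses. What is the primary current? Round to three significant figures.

I_p ≈ 1.90 A

V_A = 220 × 36/2274 = 3.4828 V; V_B = 220 × 754/2274 = 72.946 V; V_C = 220 × 225/2274 = 21.768 V.
P_out = V_A I_A + V_B I_B + V_C I_C = 3.4828×4.24 + 72.946×3.79 + 21.768×5.85 = 14.767 + 276.47 + 127.34 = 418.58 W.
Ideal ⇒ P_in = P_out, so I_p = P_out/V_p = 418.58/220 = 1.90 A.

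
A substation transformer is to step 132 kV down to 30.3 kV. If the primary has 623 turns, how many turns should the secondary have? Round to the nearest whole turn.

N_s = 143 turns

N_s/N_p = V_s/V_p, so N_s = 623 × 30300/132000 = 143.0 ≈ 143 turns.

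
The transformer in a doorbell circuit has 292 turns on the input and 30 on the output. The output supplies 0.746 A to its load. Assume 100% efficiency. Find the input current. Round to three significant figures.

I_in ≈ 0.0766 A

For an ideal transformer I_in/I_out = N_out/N_in, so I_in = 0.746 × 30/292 = 0.0766 A.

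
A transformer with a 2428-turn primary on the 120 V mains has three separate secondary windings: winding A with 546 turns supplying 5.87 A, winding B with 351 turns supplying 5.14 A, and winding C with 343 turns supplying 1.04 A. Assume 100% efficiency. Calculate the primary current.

V_A = 120 × 546/2428 = 26.985 V; V_B = 120 × 351/2428 = 17.348 V; V_C = 120 × 343/2428 = 16.952 V.
P_out = V_A I_A + V_B I_B + V_C I_C = 26.985×5.87 + 17.348×5.14 + 16.952×1.04 = 158.40 + 89.167 + 17.630 = 265.20 W.
Ideal ⇒ P_in = P_out, so I_p = P_out/V_p = 265.20/120 = 2.21 A.

I_p ≈ 2.21 A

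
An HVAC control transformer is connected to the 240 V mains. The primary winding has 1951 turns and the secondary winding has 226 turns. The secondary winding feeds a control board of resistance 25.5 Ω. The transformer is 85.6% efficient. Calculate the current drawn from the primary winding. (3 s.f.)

V_s = 240 × 226/1951 = 27.801 V.
I_s = V_s/R = 27.801/25.5 = 1.0902 A.
P_out = V_s I_s = 27.801 × 1.0902 = 30.310 W.
P_in = P_out/η = 30.310/0.856 = 35.409 W.
I_p = P_in/V_p = 35.409/240 = 0.148 A.

I_p ≈ 0.148 A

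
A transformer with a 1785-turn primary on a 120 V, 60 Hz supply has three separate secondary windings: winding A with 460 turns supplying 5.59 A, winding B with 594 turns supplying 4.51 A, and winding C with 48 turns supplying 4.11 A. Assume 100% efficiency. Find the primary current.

I_p ≈ 3.05 A

V_A = 120 × 460/1785 = 30.924 V; V_B = 120 × 594/1785 = 39.933 V; V_C = 120 × 48/1785 = 3.2269 V.
P_out = V_A I_A + V_B I_B + V_C I_C = 30.924×5.59 + 39.933×4.51 + 3.2269×4.11 = 172.87 + 180.10 + 13.263 = 366.23 W.
Ideal ⇒ P_in = P_out, so I_p = P_out/V_p = 366.23/120 = 3.05 A.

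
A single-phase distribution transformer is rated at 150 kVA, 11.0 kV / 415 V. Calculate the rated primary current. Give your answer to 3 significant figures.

I_p ≈ 13.6 A

I_p = S/V_p = 150000/11000 = 13.6 A.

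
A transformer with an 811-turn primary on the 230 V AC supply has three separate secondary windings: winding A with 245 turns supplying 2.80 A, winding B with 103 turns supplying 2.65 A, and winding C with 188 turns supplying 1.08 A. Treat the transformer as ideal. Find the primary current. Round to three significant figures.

I_p ≈ 1.43 A

V_A = 230 × 245/811 = 69.482 V; V_B = 230 × 103/811 = 29.211 V; V_C = 230 × 188/811 = 53.317 V.
P_out = V_A I_A + V_B I_B + V_C I_C = 69.482×2.80 + 29.211×2.65 + 53.317×1.08 = 194.55 + 77.409 + 57.582 = 329.54 W.
Ideal ⇒ P_in = P_out, so I_p = P_out/V_p = 329.54/230 = 1.43 A.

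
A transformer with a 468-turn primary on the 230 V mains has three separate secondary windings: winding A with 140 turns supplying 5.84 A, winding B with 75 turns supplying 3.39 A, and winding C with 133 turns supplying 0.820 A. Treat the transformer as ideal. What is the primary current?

I_p ≈ 2.52 A

V_A = 230 × 140/468 = 68.803 V; V_B = 230 × 75/468 = 36.859 V; V_C = 230 × 133/468 = 65.363 V.
P_out = V_A I_A + V_B I_B + V_C I_C = 68.803×5.84 + 36.859×3.39 + 65.363×0.820 = 401.81 + 124.95 + 53.598 = 580.36 W.
Ideal ⇒ P_in = P_out, so I_p = P_out/V_p = 580.36/230 = 2.52 A.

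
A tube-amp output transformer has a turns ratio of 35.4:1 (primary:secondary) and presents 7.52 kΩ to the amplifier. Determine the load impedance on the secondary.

Z_s = Z_p/(N_p/N_s)² = 7520/35.4² = 6.00 Ω.

Z_s ≈ 6.00 Ω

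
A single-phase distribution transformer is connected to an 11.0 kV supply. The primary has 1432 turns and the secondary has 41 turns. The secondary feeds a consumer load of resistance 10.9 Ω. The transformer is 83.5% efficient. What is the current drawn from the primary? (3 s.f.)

I_p ≈ 0.991 A

V_s = 11000 × 41/1432 = 314.94 V.
I_s = V_s/R = 314.94/10.9 = 28.894 A.
P_out = V_s I_s = 314.94 × 28.894 = 9100.0 W.
P_in = P_out/η = 9100.0/0.835 = 10898 W.
I_p = P_in/V_p = 10898/11000 = 0.991 A.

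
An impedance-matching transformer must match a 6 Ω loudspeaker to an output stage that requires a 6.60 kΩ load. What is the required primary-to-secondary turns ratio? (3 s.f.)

Z_p/Z_s = (N_p/N_s)², so N_p/N_s = √(6600/6) = √1100 = 33.2.

N_p/N_s ≈ 33.2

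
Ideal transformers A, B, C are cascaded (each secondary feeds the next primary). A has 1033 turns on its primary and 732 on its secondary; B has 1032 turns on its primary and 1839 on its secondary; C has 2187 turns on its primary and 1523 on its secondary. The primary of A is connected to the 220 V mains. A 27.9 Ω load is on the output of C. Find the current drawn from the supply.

Secondary of A: V = 220.00 × 732/1033 = 155.90 V.
Secondary of B: V = 155.90 × 1839/1032 = 277.80 V.
Secondary of C: V = 277.80 × 1523/2187 = 193.46 V.
I_load = 193.46/27.9 = 6.9340 A, so P_out = 193.46 × 6.9340 = 1341.4 W.
All ideal ⇒ P_in = P_out, so I_supply = 1341.4/220 = 6.10 A.

I_supply ≈ 6.10 A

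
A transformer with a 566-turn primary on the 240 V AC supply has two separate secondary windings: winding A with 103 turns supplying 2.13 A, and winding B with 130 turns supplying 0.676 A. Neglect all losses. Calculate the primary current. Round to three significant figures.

V_A = 240 × 103/566 = 43.675 V; V_B = 240 × 130/566 = 55.124 V.
P_out = V_A I_A + V_B I_B = 43.675×2.13 + 55.124×0.676 = 93.028 + 37.264 = 130.29 W.
Ideal ⇒ P_in = P_out, so I_p = P_out/V_p = 130.29/240 = 0.543 A.

I_p ≈ 0.543 A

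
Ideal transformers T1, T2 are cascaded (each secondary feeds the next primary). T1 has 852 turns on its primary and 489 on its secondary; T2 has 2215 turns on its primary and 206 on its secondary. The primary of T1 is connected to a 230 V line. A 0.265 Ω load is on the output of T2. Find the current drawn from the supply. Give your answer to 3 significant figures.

Secondary of T1: V = 230.00 × 489/852 = 132.01 V.
Secondary of T2: V = 132.01 × 206/2215 = 12.277 V.
I_load = 12.277/0.265 = 46.328 A, so P_out = 12.277 × 46.328 = 568.77 W.
All ideal ⇒ P_in = P_out, so I_supply = 568.77/230 = 2.47 A.

I_supply ≈ 2.47 A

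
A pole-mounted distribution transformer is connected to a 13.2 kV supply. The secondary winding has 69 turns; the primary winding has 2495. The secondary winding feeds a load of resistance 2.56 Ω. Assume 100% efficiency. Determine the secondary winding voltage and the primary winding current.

V_s = V_p × N_s/N_p = 13200 × 69/2495 = 365.05 V.
I_s = V_s/R = 365.05/2.56 = 142.60 A.
I_p = I_s × N_s/N_p = 142.60 × 69/2495 = 3.94 A.

V_s ≈ 365 V, I_p ≈ 3.94 A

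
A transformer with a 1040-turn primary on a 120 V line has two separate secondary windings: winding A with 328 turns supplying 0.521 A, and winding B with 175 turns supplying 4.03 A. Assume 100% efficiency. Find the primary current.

V_A = 120 × 328/1040 = 37.846 V; V_B = 120 × 175/1040 = 20.192 V.
P_out = V_A I_A + V_B I_B = 37.846×0.521 + 20.192×4.03 = 19.718 + 81.375 = 101.09 W.
Ideal ⇒ P_in = P_out, so I_p = P_out/V_p = 101.09/120 = 0.842 A.

I_p ≈ 0.842 A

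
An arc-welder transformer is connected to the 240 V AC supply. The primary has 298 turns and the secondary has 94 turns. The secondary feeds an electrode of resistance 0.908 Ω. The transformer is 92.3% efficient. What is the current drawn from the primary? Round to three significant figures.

V_s = 240 × 94/298 = 75.705 V.
I_s = V_s/R = 75.705/0.908 = 83.375 A.
P_out = V_s I_s = 75.705 × 83.375 = 6311.9 W.
P_in = P_out/η = 6311.9/0.923 = 6838.5 W.
I_p = P_in/V_p = 6838.5/240 = 28.5 A.

I_p ≈ 28.5 A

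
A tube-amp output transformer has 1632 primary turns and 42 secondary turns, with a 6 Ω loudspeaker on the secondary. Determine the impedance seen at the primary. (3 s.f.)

Z_p = (N_p/N_s)² × Z_s = (1632/42)² × 6 = 9060 Ω.

Z_p ≈ 9060 Ω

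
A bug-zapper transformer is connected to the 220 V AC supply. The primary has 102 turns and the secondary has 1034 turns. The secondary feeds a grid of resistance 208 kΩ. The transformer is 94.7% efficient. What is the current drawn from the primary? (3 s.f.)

I_p ≈ 0.115 A

V_s = 220 × 1034/102 = 2230.2 V.
I_s = V_s/R = 2230.2/208000 = 0.010722 A.
P_out = V_s I_s = 2230.2 × 0.010722 = 23.912 W.
P_in = P_out/η = 23.912/0.947 = 25.251 W.
I_p = P_in/V_p = 25.251/220 = 0.115 A.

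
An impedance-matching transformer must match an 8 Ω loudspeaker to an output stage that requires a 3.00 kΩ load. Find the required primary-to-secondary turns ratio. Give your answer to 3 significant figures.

Z_p/Z_s = (N_p/N_s)², so N_p/N_s = √(3000/8) = √375 = 19.4.

N_p/N_s ≈ 19.4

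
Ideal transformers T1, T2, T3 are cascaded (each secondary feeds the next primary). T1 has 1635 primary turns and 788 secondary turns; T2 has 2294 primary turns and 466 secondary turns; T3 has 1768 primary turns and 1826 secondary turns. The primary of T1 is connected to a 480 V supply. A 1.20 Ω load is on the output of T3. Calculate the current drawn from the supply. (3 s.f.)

I_supply ≈ 4.09 A

Secondary of T1: V = 480.00 × 788/1635 = 231.34 V.
Secondary of T2: V = 231.34 × 466/2294 = 46.994 V.
Secondary of T3: V = 46.994 × 1826/1768 = 48.536 V.
I_load = 48.536/1.20 = 40.446 A, so P_out = 48.536 × 40.446 = 1963.1 W.
All ideal ⇒ P_in = P_out, so I_supply = 1963.1/480 = 4.09 A.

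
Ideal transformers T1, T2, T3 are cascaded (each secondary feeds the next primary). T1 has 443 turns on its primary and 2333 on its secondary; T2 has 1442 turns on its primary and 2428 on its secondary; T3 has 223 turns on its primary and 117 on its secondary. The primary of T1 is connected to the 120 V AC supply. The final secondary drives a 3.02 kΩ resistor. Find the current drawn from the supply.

After T1: V = 120.00 × 2333/443 = 631.96 V.
After T2: V = 631.96 × 2428/1442 = 1064.1 V.
After T3: V = 1064.1 × 117/223 = 558.29 V.
I_load = 558.29/3020 = 0.18486 A, so P_out = 558.29 × 0.18486 = 103.21 W.
All ideal ⇒ P_in = P_out, so I_supply = 103.21/120 = 0.860 A.

I_supply ≈ 0.860 A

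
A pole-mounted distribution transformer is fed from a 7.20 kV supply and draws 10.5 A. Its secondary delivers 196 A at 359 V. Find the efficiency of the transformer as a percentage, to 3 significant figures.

η ≈ 93.1%

P_in = 7200 × 10.5 = 75600.0 W.
P_out = 359 × 196 = 70364.0 W.
η = P_out/P_in = 70364.0/75600.0 = 0.931.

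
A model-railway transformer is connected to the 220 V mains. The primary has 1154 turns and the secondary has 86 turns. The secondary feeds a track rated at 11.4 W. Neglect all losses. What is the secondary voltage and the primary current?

V_s = V_p × N_s/N_p = 220 × 86/1154 = 16.395 V.
I_s = P/V_s = 11.4/16.395 = 0.69533 A.
I_p = I_s × N_s/N_p = 0.69533 × 86/1154 = 0.0518 A.

V_s ≈ 16.4 V, I_p ≈ 0.0518 A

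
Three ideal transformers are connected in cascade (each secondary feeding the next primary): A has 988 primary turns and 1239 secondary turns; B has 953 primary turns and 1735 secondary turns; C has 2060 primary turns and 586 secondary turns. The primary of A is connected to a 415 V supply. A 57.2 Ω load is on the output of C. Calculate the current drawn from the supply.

I_supply ≈ 3.06 A

After A: V = 415.00 × 1239/988 = 520.43 V.
After B: V = 520.43 × 1735/953 = 947.48 V.
After C: V = 947.48 × 586/2060 = 269.53 V.
I_load = 269.53/57.2 = 4.7120 A, so P_out = 269.53 × 4.7120 = 1270.0 W.
All ideal ⇒ P_in = P_out, so I_supply = 1270.0/415 = 3.06 A.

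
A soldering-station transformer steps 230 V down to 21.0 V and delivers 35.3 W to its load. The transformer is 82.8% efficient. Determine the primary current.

P_in = P_out/η = 35.3/0.828 = 42.633 W.
I_p = P_in/V_p = 42.633/230 = 0.185 A.

I_p ≈ 0.185 A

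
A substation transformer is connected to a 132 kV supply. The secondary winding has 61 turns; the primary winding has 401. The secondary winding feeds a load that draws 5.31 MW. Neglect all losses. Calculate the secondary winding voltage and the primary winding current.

V_s ≈ 20100 V, I_p ≈ 40.2 A

V_s = V_p × N_s/N_p = 132000 × 61/401 = 20080 V.
I_s = P/V_s = 5.31×10^6/20080 = 264.44 A.
I_p = I_s × N_s/N_p = 264.44 × 61/401 = 40.2 A.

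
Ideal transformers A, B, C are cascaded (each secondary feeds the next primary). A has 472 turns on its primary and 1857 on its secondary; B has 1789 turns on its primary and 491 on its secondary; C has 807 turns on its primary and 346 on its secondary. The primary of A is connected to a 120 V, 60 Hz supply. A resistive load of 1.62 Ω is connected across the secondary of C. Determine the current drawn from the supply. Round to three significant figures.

Secondary of A: V = 120.00 × 1857/472 = 472.12 V.
Secondary of B: V = 472.12 × 491/1789 = 129.58 V.
Secondary of C: V = 129.58 × 346/807 = 55.555 V.
I_load = 55.555/1.62 = 34.293 A, so P_out = 55.555 × 34.293 = 1905.2 W.
All ideal ⇒ P_in = P_out, so I_supply = 1905.2/120 = 15.9 A.

I_supply ≈ 15.9 A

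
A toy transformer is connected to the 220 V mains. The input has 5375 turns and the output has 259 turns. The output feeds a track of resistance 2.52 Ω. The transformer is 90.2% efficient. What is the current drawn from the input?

I_in ≈ 0.225 A

V_out = 220 × 259/5375 = 10.601 V.
I_out = V_out/R = 10.601/2.52 = 4.2067 A.
P_out = V_out I_out = 10.601 × 4.2067 = 44.595 W.
P_in = P_out/η = 44.595/0.902 = 49.440 W.
I_in = P_in/V_in = 49.440/220 = 0.225 A.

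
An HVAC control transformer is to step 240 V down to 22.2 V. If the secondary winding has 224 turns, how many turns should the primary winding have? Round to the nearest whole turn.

N_p/N_s = V_p/V_s, so N_p = 224 × 240/22.2 = 2421.6 ≈ 2422 turns.

N_p = 2422 turns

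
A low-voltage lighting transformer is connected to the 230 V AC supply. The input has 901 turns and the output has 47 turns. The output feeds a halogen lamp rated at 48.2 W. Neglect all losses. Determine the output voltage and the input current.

V_out ≈ 12.0 V, I_in ≈ 0.210 A

V_out = V_in × N_out/N_in = 230 × 47/901 = 11.998 V.
I_out = P/V_out = 48.2/11.998 = 4.0174 A.
I_in = I_out × N_out/N_in = 4.0174 × 47/901 = 0.210 A.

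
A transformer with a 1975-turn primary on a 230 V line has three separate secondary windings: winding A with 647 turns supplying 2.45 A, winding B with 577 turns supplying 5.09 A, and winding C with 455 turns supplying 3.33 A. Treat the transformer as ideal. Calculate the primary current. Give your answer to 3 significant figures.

V_A = 230 × 647/1975 = 75.347 V; V_B = 230 × 577/1975 = 67.195 V; V_C = 230 × 455/1975 = 52.987 V.
P_out = V_A I_A + V_B I_B + V_C I_C = 75.347×2.45 + 67.195×5.09 + 52.987×3.33 = 184.60 + 342.02 + 176.45 = 703.07 W.
Ideal ⇒ P_in = P_out, so I_p = P_out/V_p = 703.07/230 = 3.06 A.

I_p ≈ 3.06 A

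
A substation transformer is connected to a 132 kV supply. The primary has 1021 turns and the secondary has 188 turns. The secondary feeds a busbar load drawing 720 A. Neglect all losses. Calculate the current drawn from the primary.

I_p ≈ 133 A

For an ideal transformer I_p N_p = I_s N_s, so I_p = 720 × 188/1021 = 133 A.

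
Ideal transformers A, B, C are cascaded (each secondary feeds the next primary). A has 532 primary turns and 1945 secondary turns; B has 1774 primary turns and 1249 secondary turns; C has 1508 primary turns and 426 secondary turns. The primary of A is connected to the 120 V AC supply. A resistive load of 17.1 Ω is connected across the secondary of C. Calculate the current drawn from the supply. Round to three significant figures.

After A: V = 120.00 × 1945/532 = 438.72 V.
After B: V = 438.72 × 1249/1774 = 308.89 V.
After C: V = 308.89 × 426/1508 = 87.258 V.
I_load = 87.258/17.1 = 5.1028 A, so P_out = 87.258 × 5.1028 = 445.26 W.
All ideal ⇒ P_in = P_out, so I_supply = 445.26/120 = 3.71 A.

I_supply ≈ 3.71 A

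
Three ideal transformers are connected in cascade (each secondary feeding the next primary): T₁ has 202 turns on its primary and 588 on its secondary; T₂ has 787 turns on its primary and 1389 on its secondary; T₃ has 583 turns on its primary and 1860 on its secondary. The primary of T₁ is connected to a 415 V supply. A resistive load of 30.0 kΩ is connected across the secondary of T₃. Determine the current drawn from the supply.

Secondary of T₁: V = 415.00 × 588/202 = 1208.0 V.
Secondary of T₂: V = 1208.0 × 1389/787 = 2132.1 V.
Secondary of T₃: V = 2132.1 × 1860/583 = 6802.1 V.
I_load = 6802.1/30000 = 0.22674 A, so P_out = 6802.1 × 0.22674 = 1542.3 W.
All ideal ⇒ P_in = P_out, so I_supply = 1542.3/415 = 3.72 A.

I_supply ≈ 3.72 A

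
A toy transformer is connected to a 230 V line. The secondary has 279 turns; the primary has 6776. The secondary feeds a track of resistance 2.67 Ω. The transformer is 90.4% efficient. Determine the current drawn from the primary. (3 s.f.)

I_p ≈ 0.162 A

V_s = 230 × 279/6776 = 9.4702 V.
I_s = V_s/R = 9.4702/2.67 = 3.5469 A.
P_out = V_s I_s = 9.4702 × 3.5469 = 33.590 W.
P_in = P_out/η = 33.590/0.904 = 37.157 W.
I_p = P_in/V_p = 37.157/230 = 0.162 A.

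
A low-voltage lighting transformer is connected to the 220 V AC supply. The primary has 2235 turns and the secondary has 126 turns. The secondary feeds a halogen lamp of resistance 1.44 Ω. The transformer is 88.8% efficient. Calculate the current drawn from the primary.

I_p ≈ 0.547 A

V_s = 220 × 126/2235 = 12.403 V.
I_s = V_s/R = 12.403/1.44 = 8.6130 A.
P_out = V_s I_s = 12.403 × 8.6130 = 106.82 W.
P_in = P_out/η = 106.82/0.888 = 120.30 W.
I_p = P_in/V_p = 120.30/220 = 0.547 A.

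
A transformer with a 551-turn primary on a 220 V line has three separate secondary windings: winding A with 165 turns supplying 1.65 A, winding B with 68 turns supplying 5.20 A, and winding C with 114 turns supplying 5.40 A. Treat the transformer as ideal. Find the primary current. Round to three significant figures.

I_p ≈ 2.25 A

V_A = 220 × 165/551 = 65.880 V; V_B = 220 × 68/551 = 27.151 V; V_C = 220 × 114/551 = 45.517 V.
P_out = V_A I_A + V_B I_B + V_C I_C = 65.880×1.65 + 27.151×5.20 + 45.517×5.40 = 108.70 + 141.18 + 245.79 = 495.68 W.
Ideal ⇒ P_in = P_out, so I_p = P_out/V_p = 495.68/220 = 2.25 A.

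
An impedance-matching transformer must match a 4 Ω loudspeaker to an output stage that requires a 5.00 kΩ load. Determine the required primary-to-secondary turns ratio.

Z_p/Z_s = (N_p/N_s)², so N_p/N_s = √(5000/4) = √1250 = 35.4.

N_p/N_s ≈ 35.4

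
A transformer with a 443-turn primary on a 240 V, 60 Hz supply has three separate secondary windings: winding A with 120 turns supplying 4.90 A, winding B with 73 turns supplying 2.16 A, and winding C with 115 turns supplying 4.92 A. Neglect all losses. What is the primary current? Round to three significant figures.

V_A = 240 × 120/443 = 65.011 V; V_B = 240 × 73/443 = 39.549 V; V_C = 240 × 115/443 = 62.302 V.
P_out = V_A I_A + V_B I_B + V_C I_C = 65.011×4.90 + 39.549×2.16 + 62.302×4.92 = 318.56 + 85.425 + 306.53 = 710.51 W.
Ideal ⇒ P_in = P_out, so I_p = P_out/V_p = 710.51/240 = 2.96 A.

I_p ≈ 2.96 A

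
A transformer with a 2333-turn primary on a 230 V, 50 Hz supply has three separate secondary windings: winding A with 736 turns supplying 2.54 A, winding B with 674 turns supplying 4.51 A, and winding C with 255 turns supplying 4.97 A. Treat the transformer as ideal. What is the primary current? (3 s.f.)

V_A = 230 × 736/2333 = 72.559 V; V_B = 230 × 674/2333 = 66.447 V; V_C = 230 × 255/2333 = 25.139 V.
P_out = V_A I_A + V_B I_B + V_C I_C = 72.559×2.54 + 66.447×4.51 + 25.139×4.97 = 184.30 + 299.67 + 124.94 = 608.92 W.
Ideal ⇒ P_in = P_out, so I_p = P_out/V_p = 608.92/230 = 2.65 A.

I_p ≈ 2.65 A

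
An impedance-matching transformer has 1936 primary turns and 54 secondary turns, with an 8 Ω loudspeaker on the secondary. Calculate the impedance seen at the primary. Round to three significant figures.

Z_p ≈ 10300 Ω

Z_p = (N_p/N_s)² × Z_s = (1936/54)² × 8 = 10300 Ω.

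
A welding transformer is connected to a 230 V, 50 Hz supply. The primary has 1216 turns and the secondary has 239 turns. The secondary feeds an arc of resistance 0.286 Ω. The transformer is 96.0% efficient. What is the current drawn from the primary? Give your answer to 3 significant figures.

V_s = 230 × 239/1216 = 45.206 V.
I_s = V_s/R = 45.206/0.286 = 158.06 A.
P_out = V_s I_s = 45.206 × 158.06 = 7145.3 W.
P_in = P_out/η = 7145.3/0.960 = 7443.0 W.
I_p = P_in/V_p = 7443.0/230 = 32.4 A.

I_p ≈ 32.4 A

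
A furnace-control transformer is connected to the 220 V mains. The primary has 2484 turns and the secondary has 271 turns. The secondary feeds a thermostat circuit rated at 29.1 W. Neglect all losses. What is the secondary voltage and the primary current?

V_s ≈ 24.0 V, I_p ≈ 0.132 A

V_s = V_p × N_s/N_p = 220 × 271/2484 = 24.002 V.
I_s = P/V_s = 29.1/24.002 = 1.2124 A.
I_p = I_s × N_s/N_p = 1.2124 × 271/2484 = 0.132 A.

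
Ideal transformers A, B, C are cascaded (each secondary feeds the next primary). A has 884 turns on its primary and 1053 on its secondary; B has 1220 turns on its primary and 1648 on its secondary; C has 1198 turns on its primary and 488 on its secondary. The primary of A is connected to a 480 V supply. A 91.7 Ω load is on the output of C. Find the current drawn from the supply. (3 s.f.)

I_supply ≈ 2.25 A

After A: V = 480.00 × 1053/884 = 571.76 V.
After B: V = 571.76 × 1648/1220 = 772.35 V.
After C: V = 772.35 × 488/1198 = 314.61 V.
I_load = 314.61/91.7 = 3.4309 A, so P_out = 314.61 × 3.4309 = 1079.4 W.
All ideal ⇒ P_in = P_out, so I_supply = 1079.4/480 = 2.25 A.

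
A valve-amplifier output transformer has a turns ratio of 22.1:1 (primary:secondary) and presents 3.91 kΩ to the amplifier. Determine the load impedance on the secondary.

Z_s ≈ 8.01 Ω

Z_s = Z_p/(N_p/N_s)² = 3910/22.1² = 8.01 Ω.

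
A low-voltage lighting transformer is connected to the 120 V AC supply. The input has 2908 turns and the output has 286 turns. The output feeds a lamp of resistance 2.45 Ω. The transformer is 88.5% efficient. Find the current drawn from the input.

I_in ≈ 0.535 A

V_out = 120 × 286/2908 = 11.802 V.
I_out = V_out/R = 11.802/2.45 = 4.8171 A.
P_out = V_out I_out = 11.802 × 4.8171 = 56.851 W.
P_in = P_out/η = 56.851/0.885 = 64.239 W.
I_in = P_in/V_in = 64.239/120 = 0.535 A.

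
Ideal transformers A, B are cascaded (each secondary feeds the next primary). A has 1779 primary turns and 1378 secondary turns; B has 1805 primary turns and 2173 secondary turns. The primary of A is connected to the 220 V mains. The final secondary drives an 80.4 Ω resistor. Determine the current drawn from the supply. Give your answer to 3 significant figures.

I_supply ≈ 2.38 A

After A: V = 220.00 × 1378/1779 = 170.41 V.
After B: V = 170.41 × 2173/1805 = 205.15 V.
I_load = 205.15/80.4 = 2.5517 A, so P_out = 205.15 × 2.5517 = 523.48 W.
All ideal ⇒ P_in = P_out, so I_supply = 523.48/220 = 2.38 A.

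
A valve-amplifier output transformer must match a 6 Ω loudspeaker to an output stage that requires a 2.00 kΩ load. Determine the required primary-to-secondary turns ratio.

N_p/N_s ≈ 18.3

Z_p/Z_s = (N_p/N_s)², so N_p/N_s = √(2000/6) = √333 = 18.3.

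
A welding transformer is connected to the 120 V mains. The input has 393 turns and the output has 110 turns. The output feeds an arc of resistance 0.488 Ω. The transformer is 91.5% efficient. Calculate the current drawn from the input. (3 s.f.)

I_in ≈ 21.1 A

V_out = 120 × 110/393 = 33.588 V.
I_out = V_out/R = 33.588/0.488 = 68.827 A.
P_out = V_out I_out = 33.588 × 68.827 = 2311.8 W.
P_in = P_out/η = 2311.8/0.915 = 2526.5 W.
I_in = P_in/V_in = 2526.5/120 = 21.1 A.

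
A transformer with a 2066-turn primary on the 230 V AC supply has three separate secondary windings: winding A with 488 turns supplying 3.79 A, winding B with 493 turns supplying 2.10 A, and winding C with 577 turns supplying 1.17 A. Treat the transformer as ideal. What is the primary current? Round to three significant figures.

V_A = 230 × 488/2066 = 54.327 V; V_B = 230 × 493/2066 = 54.884 V; V_C = 230 × 577/2066 = 64.235 V.
P_out = V_A I_A + V_B I_B + V_C I_C = 54.327×3.79 + 54.884×2.10 + 64.235×1.17 = 205.90 + 115.26 + 75.155 = 396.31 W.
Ideal ⇒ P_in = P_out, so I_p = P_out/V_p = 396.31/230 = 1.72 A.

I_p ≈ 1.72 A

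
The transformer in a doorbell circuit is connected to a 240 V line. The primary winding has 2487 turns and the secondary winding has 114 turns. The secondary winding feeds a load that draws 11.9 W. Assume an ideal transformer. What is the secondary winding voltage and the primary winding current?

V_s = V_p × N_s/N_p = 240 × 114/2487 = 11.001 V.
I_s = P/V_s = 11.9/11.001 = 1.0817 A.
I_p = I_s × N_s/N_p = 1.0817 × 114/2487 = 0.0496 A.

V_s ≈ 11.0 V, I_p ≈ 0.0496 A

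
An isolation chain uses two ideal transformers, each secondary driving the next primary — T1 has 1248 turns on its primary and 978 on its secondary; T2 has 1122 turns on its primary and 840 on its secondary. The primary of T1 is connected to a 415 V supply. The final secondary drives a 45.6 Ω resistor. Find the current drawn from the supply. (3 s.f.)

I_supply ≈ 3.13 A

After T1: V = 415.00 × 978/1248 = 325.22 V.
After T2: V = 325.22 × 840/1122 = 243.48 V.
I_load = 243.48/45.6 = 5.3394 A, so P_out = 243.48 × 5.3394 = 1300.0 W.
All ideal ⇒ P_in = P_out, so I_supply = 1300.0/415 = 3.13 A.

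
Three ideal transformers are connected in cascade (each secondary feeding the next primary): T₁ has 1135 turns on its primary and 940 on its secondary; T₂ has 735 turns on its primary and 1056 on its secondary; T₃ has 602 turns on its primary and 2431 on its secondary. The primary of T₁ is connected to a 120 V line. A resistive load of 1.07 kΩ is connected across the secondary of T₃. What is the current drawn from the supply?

I_supply ≈ 2.59 A

After T₁: V = 120.00 × 940/1135 = 99.383 V.
After T₂: V = 99.383 × 1056/735 = 142.79 V.
After T₃: V = 142.79 × 2431/602 = 576.60 V.
I_load = 576.60/1070 = 0.53888 A, so P_out = 576.60 × 0.53888 = 310.72 W.
All ideal ⇒ P_in = P_out, so I_supply = 310.72/120 = 2.59 A.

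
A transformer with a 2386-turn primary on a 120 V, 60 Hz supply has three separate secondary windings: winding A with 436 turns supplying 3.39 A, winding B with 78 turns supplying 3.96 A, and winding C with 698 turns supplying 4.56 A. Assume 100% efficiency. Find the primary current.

I_p ≈ 2.08 A

V_A = 120 × 436/2386 = 21.928 V; V_B = 120 × 78/2386 = 3.9229 V; V_C = 120 × 698/2386 = 35.105 V.
P_out = V_A I_A + V_B I_B + V_C I_C = 21.928×3.39 + 3.9229×3.96 + 35.105×4.56 = 74.336 + 15.535 + 160.08 = 249.95 W.
Ideal ⇒ P_in = P_out, so I_p = P_out/V_p = 249.95/120 = 2.08 A.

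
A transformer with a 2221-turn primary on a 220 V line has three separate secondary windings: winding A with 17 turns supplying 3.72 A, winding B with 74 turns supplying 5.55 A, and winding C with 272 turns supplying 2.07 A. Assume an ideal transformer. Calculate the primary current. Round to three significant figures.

I_p ≈ 0.467 A

V_A = 220 × 17/2221 = 1.6839 V; V_B = 220 × 74/2221 = 7.3300 V; V_C = 220 × 272/2221 = 26.943 V.
P_out = V_A I_A + V_B I_B + V_C I_C = 1.6839×3.72 + 7.3300×5.55 + 26.943×2.07 = 6.2642 + 40.682 + 55.772 = 102.72 W.
Ideal ⇒ P_in = P_out, so I_p = P_out/V_p = 102.72/220 = 0.467 A.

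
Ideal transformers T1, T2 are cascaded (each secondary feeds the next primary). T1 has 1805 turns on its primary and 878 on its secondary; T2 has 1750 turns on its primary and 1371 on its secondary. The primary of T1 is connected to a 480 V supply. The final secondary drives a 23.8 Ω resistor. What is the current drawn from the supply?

I_supply ≈ 2.93 A

After T1: V = 480.00 × 878/1805 = 233.48 V.
After T2: V = 233.48 × 1371/1750 = 182.92 V.
I_load = 182.92/23.8 = 7.6857 A, so P_out = 182.92 × 7.6857 = 1405.8 W.
All ideal ⇒ P_in = P_out, so I_supply = 1405.8/480 = 2.93 A.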